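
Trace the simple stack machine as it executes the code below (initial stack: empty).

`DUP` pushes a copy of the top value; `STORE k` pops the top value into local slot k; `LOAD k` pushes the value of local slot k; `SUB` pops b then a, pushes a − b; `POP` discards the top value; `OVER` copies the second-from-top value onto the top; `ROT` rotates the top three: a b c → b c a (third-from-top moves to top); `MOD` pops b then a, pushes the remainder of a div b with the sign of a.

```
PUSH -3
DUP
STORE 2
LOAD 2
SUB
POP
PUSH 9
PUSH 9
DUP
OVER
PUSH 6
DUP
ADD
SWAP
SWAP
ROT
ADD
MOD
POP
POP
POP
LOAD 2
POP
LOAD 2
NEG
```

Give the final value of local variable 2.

-3

PUSH -3 : -3
DUP     : -3 -3
STORE 2 : -3
LOAD 2  : -3 -3
SUB     : 0
POP     : (empty)
PUSH 9  : 9
PUSH 9  : 9 9
DUP     : 9 9 9
OVER    : 9 9 9 9
PUSH 6  : 9 9 9 9 6
DUP     : 9 9 9 9 6 6
ADD     : 9 9 9 9 12
SWAP    : 9 9 9 12 9
SWAP    : 9 9 9 9 12
ROT     : 9 9 9 12 9
ADD     : 9 9 9 21
MOD     : 9 9 9
POP     : 9 9
POP     : 9
POP     : (empty)
LOAD 2  : -3
POP     : (empty)
LOAD 2  : -3
NEG     : 3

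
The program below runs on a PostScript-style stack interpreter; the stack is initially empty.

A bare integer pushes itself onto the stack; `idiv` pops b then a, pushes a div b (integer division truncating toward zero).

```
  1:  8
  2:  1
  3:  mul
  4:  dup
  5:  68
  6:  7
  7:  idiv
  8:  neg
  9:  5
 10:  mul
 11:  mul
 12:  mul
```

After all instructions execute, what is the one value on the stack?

-2880

8    : 8
1    : 8 1
mul  : 8
dup  : 8 8
68   : 8 8 68
7    : 8 8 68 7
idiv : 8 8 9
neg  : 8 8 -9
5    : 8 8 -9 5
mul  : 8 8 -45
mul  : 8 -360
mul  : -2880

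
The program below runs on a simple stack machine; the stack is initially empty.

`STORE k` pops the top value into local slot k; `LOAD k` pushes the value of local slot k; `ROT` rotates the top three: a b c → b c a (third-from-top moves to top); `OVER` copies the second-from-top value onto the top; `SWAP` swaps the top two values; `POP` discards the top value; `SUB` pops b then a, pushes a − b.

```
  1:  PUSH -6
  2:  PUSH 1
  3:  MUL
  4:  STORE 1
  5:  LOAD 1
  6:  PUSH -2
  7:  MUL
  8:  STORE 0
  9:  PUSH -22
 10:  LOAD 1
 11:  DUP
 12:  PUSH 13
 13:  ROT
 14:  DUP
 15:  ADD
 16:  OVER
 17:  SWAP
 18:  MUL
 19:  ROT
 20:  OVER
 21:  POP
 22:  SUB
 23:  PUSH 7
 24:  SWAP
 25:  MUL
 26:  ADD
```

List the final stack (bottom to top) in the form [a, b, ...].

PUSH -6  -> -6
PUSH 1   -> -6 1
MUL      -> -6
STORE 1  -> (empty)
LOAD 1   -> -6
PUSH -2  -> -6 -2
MUL      -> 12
STORE 0  -> (empty)
PUSH -22 -> -22
LOAD 1   -> -22 -6
DUP      -> -22 -6 -6
PUSH 13  -> -22 -6 -6 13
ROT      -> -22 -6 13 -6
DUP      -> -22 -6 13 -6 -6
ADD      -> -22 -6 13 -12
OVER     -> -22 -6 13 -12 13
SWAP     -> -22 -6 13 13 -12
MUL      -> -22 -6 13 -156
ROT      -> -22 13 -156 -6
OVER     -> -22 13 -156 -6 -156
POP      -> -22 13 -156 -6
SUB      -> -22 13 -150
PUSH 7   -> -22 13 -150 7
SWAP     -> -22 13 7 -150
MUL      -> -22 13 -1050
ADD      -> -22 -1037

[-22, -1037]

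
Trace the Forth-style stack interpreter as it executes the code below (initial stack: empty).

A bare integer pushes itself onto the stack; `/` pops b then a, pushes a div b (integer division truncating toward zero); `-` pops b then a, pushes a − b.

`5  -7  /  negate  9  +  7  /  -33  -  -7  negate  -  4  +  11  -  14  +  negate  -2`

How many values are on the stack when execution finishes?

2

5      : 5
-7     : 5 -7
/      : 0
negate : 0
9      : 0 9
+      : 9
7      : 9 7
/      : 1
-33    : 1 -33
-      : 34
-7     : 34 -7
negate : 34 7
-      : 27
4      : 27 4
+      : 31
11     : 31 11
-      : 20
14     : 20 14
+      : 34
negate : -34
-2     : -34 -2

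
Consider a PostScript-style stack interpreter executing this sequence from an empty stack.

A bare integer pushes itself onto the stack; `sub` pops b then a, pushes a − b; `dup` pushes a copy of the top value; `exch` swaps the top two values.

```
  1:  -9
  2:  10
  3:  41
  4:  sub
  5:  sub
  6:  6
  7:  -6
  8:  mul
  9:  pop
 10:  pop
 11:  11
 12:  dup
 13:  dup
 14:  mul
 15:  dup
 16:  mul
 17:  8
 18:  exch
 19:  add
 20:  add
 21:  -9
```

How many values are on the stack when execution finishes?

2

-9   → -9
10   → -9 10
41   → -9 10 41
sub  → -9 -31
sub  → 22
6    → 22 6
-6   → 22 6 -6
mul  → 22 -36
pop  → 22
pop  → (empty)
11   → 11
dup  → 11 11
dup  → 11 11 11
mul  → 11 121
dup  → 11 121 121
mul  → 11 14641
8    → 11 14641 8
exch → 11 8 14641
add  → 11 14649
add  → 14660
-9   → 14660 -9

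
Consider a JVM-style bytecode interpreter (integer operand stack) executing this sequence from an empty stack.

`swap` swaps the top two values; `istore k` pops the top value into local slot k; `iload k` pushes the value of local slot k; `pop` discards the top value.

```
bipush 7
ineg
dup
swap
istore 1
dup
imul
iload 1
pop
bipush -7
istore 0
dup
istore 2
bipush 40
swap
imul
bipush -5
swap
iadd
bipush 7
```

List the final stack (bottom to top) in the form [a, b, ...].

bipush 7  : 7
ineg      : -7
dup       : -7 -7
swap      : -7 -7
istore 1  : -7
dup       : -7 -7
imul      : 49
iload 1   : 49 -7
pop       : 49
bipush -7 : 49 -7
istore 0  : 49
dup       : 49 49
istore 2  : 49
bipush 40 : 49 40
swap      : 40 49
imul      : 1960
bipush -5 : 1960 -5
swap      : -5 1960
iadd      : 1955
bipush 7  : 1955 7

[1955, 7]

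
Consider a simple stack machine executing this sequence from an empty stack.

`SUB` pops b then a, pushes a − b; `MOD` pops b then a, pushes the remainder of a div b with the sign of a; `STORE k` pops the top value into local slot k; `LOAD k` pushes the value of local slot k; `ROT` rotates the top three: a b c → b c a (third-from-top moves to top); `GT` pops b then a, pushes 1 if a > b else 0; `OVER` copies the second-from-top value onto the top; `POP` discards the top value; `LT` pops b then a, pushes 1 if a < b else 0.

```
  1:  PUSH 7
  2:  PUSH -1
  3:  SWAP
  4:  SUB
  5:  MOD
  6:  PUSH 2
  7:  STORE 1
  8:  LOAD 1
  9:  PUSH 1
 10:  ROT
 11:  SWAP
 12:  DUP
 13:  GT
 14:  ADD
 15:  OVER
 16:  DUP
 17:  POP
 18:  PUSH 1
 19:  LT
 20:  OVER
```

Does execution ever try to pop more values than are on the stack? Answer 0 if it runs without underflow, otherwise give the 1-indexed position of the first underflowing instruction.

PUSH 7  → [7]
PUSH -1 → [7, -1]
SWAP    → [-1, 7]
SUB     → [-8]
MOD  — needs 2 operands, stack has 1 → underflow

5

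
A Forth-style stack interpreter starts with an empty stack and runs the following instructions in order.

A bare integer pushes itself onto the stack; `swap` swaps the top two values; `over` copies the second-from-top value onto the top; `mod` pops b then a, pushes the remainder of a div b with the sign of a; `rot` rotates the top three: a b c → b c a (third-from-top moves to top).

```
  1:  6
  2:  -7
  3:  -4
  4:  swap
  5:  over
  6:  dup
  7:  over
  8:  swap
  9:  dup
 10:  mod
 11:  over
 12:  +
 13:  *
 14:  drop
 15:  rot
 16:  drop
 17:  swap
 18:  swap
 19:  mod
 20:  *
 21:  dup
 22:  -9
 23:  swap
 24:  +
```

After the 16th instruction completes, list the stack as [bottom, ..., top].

6     6
-7    6 -7
-4    6 -7 -4
swap  6 -4 -7
over  6 -4 -7 -4
dup   6 -4 -7 -4 -4
over  6 -4 -7 -4 -4 -4
swap  6 -4 -7 -4 -4 -4
dup   6 -4 -7 -4 -4 -4 -4
mod   6 -4 -7 -4 -4 0
over  6 -4 -7 -4 -4 0 -4
+     6 -4 -7 -4 -4 -4
*     6 -4 -7 -4 16
drop  6 -4 -7 -4
rot   6 -7 -4 -4
drop  6 -7 -4

[6, -7, -4]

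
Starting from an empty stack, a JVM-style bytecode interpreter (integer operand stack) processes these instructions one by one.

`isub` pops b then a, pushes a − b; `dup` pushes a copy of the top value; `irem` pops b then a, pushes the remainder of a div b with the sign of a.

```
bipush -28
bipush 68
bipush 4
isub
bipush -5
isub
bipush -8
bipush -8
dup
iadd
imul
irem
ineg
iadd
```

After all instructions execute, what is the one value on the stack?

-97

bipush -28 -> -28
bipush 68  -> -28 68
bipush 4   -> -28 68 4
isub       -> -28 64
bipush -5  -> -28 64 -5
isub       -> -28 69
bipush -8  -> -28 69 -8
bipush -8  -> -28 69 -8 -8
dup        -> -28 69 -8 -8 -8
iadd       -> -28 69 -8 -16
imul       -> -28 69 128
irem       -> -28 69
ineg       -> -28 -69
iadd       -> -97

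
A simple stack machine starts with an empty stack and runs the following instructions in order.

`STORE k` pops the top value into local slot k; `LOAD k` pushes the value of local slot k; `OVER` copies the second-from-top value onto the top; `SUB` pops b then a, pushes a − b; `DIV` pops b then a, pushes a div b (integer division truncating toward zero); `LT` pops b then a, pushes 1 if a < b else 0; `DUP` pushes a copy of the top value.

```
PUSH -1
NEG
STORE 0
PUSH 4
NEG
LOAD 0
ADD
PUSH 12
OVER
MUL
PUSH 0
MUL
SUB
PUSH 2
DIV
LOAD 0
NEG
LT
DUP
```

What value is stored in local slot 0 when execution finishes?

PUSH -1 → -1
NEG     → 1
STORE 0 → (empty)
PUSH 4  → 4
NEG     → -4
LOAD 0  → -4 1
ADD     → -3
PUSH 12 → -3 12
OVER    → -3 12 -3
MUL     → -3 -36
PUSH 0  → -3 -36 0
MUL     → -3 0
SUB     → -3
PUSH 2  → -3 2
DIV     → -1
LOAD 0  → -1 1
NEG     → -1 -1
LT      → 0
DUP     → 0 0

1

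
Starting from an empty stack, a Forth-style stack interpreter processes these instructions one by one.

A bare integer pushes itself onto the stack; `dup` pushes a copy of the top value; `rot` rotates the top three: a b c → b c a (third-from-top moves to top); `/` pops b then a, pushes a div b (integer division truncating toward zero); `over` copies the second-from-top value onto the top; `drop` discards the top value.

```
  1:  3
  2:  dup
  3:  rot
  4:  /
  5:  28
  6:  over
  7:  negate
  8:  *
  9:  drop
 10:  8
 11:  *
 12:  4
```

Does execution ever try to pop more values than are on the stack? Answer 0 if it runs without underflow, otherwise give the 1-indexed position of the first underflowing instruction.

3   → 3
dup → 3 3
rot  — needs 3 operands, stack has 2 → underflow

3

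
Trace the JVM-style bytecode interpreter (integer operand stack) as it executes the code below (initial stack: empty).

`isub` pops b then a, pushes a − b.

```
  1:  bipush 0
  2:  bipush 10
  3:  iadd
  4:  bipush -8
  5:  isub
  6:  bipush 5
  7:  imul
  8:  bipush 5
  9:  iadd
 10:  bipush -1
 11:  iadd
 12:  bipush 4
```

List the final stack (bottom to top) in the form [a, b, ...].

bipush 0  : [0]
bipush 10 : [0, 10]
iadd      : [10]
bipush -8 : [10, -8]
isub      : [18]
bipush 5  : [18, 5]
imul      : [90]
bipush 5  : [90, 5]
iadd      : [95]
bipush -1 : [95, -1]
iadd      : [94]
bipush 4  : [94, 4]

[94, 4]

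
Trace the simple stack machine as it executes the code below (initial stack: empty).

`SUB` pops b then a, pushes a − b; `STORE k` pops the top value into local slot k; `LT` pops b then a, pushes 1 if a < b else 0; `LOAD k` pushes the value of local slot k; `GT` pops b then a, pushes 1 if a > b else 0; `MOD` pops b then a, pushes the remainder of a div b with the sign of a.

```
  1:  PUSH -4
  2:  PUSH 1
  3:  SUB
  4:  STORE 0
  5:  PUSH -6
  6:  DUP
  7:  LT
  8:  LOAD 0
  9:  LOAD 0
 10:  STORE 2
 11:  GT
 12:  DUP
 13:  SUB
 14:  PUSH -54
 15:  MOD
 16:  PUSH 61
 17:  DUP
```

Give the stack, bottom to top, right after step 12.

[1, 1]

PUSH -4 → [-4]
PUSH 1  → [-4, 1]
SUB     → [-5]
STORE 0 → []
PUSH -6 → [-6]
DUP     → [-6, -6]
LT      → [0]
LOAD 0  → [0, -5]
LOAD 0  → [0, -5, -5]
STORE 2 → [0, -5]
GT      → [1]
DUP     → [1, 1]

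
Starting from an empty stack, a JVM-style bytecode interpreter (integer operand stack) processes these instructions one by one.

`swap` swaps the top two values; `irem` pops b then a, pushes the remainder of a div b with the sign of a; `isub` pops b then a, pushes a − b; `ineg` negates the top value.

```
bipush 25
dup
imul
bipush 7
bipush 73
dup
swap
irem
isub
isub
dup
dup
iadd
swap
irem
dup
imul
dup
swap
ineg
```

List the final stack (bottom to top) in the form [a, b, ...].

bipush 25 -> [25]
dup       -> [25, 25]
imul      -> [625]
bipush 7  -> [625, 7]
bipush 73 -> [625, 7, 73]
dup       -> [625, 7, 73, 73]
swap      -> [625, 7, 73, 73]
irem      -> [625, 7, 0]
isub      -> [625, 7]
isub      -> [618]
dup       -> [618, 618]
dup       -> [618, 618, 618]
iadd      -> [618, 1236]
swap      -> [1236, 618]
irem      -> [0]
dup       -> [0, 0]
imul      -> [0]
dup       -> [0, 0]
swap      -> [0, 0]
ineg      -> [0, 0]

[0, 0]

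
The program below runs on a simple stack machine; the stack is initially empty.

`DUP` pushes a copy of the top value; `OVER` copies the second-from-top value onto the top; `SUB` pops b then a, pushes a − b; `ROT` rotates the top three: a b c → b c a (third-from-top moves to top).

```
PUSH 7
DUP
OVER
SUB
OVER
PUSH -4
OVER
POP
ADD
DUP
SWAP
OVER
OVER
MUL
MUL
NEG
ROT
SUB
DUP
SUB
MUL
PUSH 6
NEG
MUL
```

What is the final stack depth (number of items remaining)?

PUSH 7   7
DUP      7 7
OVER     7 7 7
SUB      7 0
OVER     7 0 7
PUSH -4  7 0 7 -4
OVER     7 0 7 -4 7
POP      7 0 7 -4
ADD      7 0 3
DUP      7 0 3 3
SWAP     7 0 3 3
OVER     7 0 3 3 3
OVER     7 0 3 3 3 3
MUL      7 0 3 3 9
MUL      7 0 3 27
NEG      7 0 3 -27
ROT      7 3 -27 0
SUB      7 3 -27
DUP      7 3 -27 -27
SUB      7 3 0
MUL      7 0
PUSH 6   7 0 6
NEG      7 0 -6
MUL      7 0

2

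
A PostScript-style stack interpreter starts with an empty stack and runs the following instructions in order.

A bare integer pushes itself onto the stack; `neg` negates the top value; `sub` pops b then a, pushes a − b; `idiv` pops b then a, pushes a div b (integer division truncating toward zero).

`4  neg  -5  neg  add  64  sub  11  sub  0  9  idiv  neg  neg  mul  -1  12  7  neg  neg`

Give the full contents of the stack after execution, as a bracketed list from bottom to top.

4    → 4
neg  → -4
-5   → -4 -5
neg  → -4 5
add  → 1
64   → 1 64
sub  → -63
11   → -63 11
sub  → -74
0    → -74 0
9    → -74 0 9
idiv → -74 0
neg  → -74 0
neg  → -74 0
mul  → 0
-1   → 0 -1
12   → 0 -1 12
7    → 0 -1 12 7
neg  → 0 -1 12 -7
neg  → 0 -1 12 7

[0, -1, 12, 7]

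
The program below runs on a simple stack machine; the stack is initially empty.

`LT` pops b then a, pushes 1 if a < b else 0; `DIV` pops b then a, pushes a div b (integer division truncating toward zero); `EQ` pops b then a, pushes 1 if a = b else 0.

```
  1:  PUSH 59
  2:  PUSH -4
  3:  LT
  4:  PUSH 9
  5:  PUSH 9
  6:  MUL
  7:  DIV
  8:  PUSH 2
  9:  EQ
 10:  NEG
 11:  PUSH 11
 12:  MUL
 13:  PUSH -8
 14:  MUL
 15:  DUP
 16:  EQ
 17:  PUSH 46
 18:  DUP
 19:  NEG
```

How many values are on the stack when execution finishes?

3

PUSH 59  59
PUSH -4  59 -4
LT       0
PUSH 9   0 9
PUSH 9   0 9 9
MUL      0 81
DIV      0
PUSH 2   0 2
EQ       0
NEG      0
PUSH 11  0 11
MUL      0
PUSH -8  0 -8
MUL      0
DUP      0 0
EQ       1
PUSH 46  1 46
DUP      1 46 46
NEG      1 46 -46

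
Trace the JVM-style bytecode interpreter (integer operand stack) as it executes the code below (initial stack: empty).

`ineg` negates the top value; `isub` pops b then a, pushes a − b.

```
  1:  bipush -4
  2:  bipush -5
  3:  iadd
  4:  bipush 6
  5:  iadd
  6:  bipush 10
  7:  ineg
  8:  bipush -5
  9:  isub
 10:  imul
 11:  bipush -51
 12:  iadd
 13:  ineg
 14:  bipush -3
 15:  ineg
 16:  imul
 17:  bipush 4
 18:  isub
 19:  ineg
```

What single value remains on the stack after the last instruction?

-104

bipush -4  -> [-4]
bipush -5  -> [-4, -5]
iadd       -> [-9]
bipush 6   -> [-9, 6]
iadd       -> [-3]
bipush 10  -> [-3, 10]
ineg       -> [-3, -10]
bipush -5  -> [-3, -10, -5]
isub       -> [-3, -5]
imul       -> [15]
bipush -51 -> [15, -51]
iadd       -> [-36]
ineg       -> [36]
bipush -3  -> [36, -3]
ineg       -> [36, 3]
imul       -> [108]
bipush 4   -> [108, 4]
isub       -> [104]
ineg       -> [-104]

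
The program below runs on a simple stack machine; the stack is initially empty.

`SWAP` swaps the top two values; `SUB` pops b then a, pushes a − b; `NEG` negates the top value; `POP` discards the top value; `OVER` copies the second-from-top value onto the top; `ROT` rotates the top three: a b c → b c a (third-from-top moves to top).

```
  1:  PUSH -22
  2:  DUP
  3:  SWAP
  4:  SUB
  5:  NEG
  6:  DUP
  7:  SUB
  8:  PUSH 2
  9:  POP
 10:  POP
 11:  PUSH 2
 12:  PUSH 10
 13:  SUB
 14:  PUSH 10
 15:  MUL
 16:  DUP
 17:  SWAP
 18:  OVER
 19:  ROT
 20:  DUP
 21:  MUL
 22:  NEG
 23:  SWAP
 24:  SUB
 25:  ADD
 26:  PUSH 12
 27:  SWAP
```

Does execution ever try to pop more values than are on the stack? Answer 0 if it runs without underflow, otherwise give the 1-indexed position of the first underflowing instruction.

PUSH -22 -> [-22]
DUP      -> [-22, -22]
SWAP     -> [-22, -22]
SUB      -> [0]
NEG      -> [0]
DUP      -> [0, 0]
SUB      -> [0]
PUSH 2   -> [0, 2]
POP      -> [0]
POP      -> []
PUSH 2   -> [2]
PUSH 10  -> [2, 10]
SUB      -> [-8]
PUSH 10  -> [-8, 10]
MUL      -> [-80]
DUP      -> [-80, -80]
SWAP     -> [-80, -80]
OVER     -> [-80, -80, -80]
ROT      -> [-80, -80, -80]
DUP      -> [-80, -80, -80, -80]
MUL      -> [-80, -80, 6400]
NEG      -> [-80, -80, -6400]
SWAP     -> [-80, -6400, -80]
SUB      -> [-80, -6320]
ADD      -> [-6400]
PUSH 12  -> [-6400, 12]
SWAP     -> [12, -6400]

0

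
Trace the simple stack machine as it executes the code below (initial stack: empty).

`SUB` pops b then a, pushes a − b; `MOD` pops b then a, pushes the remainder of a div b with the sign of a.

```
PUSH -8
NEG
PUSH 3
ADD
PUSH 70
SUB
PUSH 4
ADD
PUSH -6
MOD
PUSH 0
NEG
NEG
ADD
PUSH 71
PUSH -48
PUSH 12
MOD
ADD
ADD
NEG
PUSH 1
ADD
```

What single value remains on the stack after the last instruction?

-69

PUSH -8   -8
NEG       8
PUSH 3    8 3
ADD       11
PUSH 70   11 70
SUB       -59
PUSH 4    -59 4
ADD       -55
PUSH -6   -55 -6
MOD       -1
PUSH 0    -1 0
NEG       -1 0
NEG       -1 0
ADD       -1
PUSH 71   -1 71
PUSH -48  -1 71 -48
PUSH 12   -1 71 -48 12
MOD       -1 71 0
ADD       -1 71
ADD       70
NEG       -70
PUSH 1    -70 1
ADD       -69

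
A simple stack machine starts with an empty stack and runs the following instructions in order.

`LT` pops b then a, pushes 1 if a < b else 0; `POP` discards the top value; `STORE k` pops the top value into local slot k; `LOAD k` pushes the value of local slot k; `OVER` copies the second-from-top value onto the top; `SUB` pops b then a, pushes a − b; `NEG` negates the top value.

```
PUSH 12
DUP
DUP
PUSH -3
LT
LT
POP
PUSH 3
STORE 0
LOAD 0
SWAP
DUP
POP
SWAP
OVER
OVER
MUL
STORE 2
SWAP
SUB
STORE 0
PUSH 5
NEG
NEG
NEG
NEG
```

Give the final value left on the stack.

PUSH 12 -> [12]
DUP     -> [12, 12]
DUP     -> [12, 12, 12]
PUSH -3 -> [12, 12, 12, -3]
LT      -> [12, 12, 0]
LT      -> [12, 0]
POP     -> [12]
PUSH 3  -> [12, 3]
STORE 0 -> [12]
LOAD 0  -> [12, 3]
SWAP    -> [3, 12]
DUP     -> [3, 12, 12]
POP     -> [3, 12]
SWAP    -> [12, 3]
OVER    -> [12, 3, 12]
OVER    -> [12, 3, 12, 3]
MUL     -> [12, 3, 36]
STORE 2 -> [12, 3]
SWAP    -> [3, 12]
SUB     -> [-9]
STORE 0 -> []
PUSH 5  -> [5]
NEG     -> [-5]
NEG     -> [5]
NEG     -> [-5]
NEG     -> [5]

5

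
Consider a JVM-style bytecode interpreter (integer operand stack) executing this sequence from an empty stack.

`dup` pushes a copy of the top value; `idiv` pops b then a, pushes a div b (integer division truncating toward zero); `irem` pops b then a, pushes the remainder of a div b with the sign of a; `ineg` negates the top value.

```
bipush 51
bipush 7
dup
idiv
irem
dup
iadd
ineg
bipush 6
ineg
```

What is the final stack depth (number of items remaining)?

2

bipush 51  [51]
bipush 7   [51, 7]
dup        [51, 7, 7]
idiv       [51, 1]
irem       [0]
dup        [0, 0]
iadd       [0]
ineg       [0]
bipush 6   [0, 6]
ineg       [0, -6]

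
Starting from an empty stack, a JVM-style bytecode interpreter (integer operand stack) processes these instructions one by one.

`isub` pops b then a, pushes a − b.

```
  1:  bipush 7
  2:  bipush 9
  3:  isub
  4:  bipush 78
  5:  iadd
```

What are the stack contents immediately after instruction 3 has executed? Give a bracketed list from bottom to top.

bipush 7 : [7]
bipush 9 : [7, 9]
isub     : [-2]

[-2]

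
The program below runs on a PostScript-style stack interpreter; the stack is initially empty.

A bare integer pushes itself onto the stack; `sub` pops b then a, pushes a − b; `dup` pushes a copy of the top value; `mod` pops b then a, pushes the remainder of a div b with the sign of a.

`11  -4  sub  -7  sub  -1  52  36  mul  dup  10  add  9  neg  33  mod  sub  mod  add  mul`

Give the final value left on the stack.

41162

11  → 11
-4  → 11 -4
sub → 15
-7  → 15 -7
sub → 22
-1  → 22 -1
52  → 22 -1 52
36  → 22 -1 52 36
mul → 22 -1 1872
dup → 22 -1 1872 1872
10  → 22 -1 1872 1872 10
add → 22 -1 1872 1882
9   → 22 -1 1872 1882 9
neg → 22 -1 1872 1882 -9
33  → 22 -1 1872 1882 -9 33
mod → 22 -1 1872 1882 -9
sub → 22 -1 1872 1891
mod → 22 -1 1872
add → 22 1871
mul → 41162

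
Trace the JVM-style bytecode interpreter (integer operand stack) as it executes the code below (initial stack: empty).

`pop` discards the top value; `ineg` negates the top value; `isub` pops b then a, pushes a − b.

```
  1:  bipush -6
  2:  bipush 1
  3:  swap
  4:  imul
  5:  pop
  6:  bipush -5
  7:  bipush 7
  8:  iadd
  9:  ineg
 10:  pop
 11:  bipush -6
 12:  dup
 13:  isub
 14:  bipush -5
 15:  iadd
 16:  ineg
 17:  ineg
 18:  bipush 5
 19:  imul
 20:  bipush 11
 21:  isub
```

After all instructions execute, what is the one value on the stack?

bipush -6 : [-6]
bipush 1  : [-6, 1]
swap      : [1, -6]
imul      : [-6]
pop       : []
bipush -5 : [-5]
bipush 7  : [-5, 7]
iadd      : [2]
ineg      : [-2]
pop       : []
bipush -6 : [-6]
dup       : [-6, -6]
isub      : [0]
bipush -5 : [0, -5]
iadd      : [-5]
ineg      : [5]
ineg      : [-5]
bipush 5  : [-5, 5]
imul      : [-25]
bipush 11 : [-25, 11]
isub      : [-36]

-36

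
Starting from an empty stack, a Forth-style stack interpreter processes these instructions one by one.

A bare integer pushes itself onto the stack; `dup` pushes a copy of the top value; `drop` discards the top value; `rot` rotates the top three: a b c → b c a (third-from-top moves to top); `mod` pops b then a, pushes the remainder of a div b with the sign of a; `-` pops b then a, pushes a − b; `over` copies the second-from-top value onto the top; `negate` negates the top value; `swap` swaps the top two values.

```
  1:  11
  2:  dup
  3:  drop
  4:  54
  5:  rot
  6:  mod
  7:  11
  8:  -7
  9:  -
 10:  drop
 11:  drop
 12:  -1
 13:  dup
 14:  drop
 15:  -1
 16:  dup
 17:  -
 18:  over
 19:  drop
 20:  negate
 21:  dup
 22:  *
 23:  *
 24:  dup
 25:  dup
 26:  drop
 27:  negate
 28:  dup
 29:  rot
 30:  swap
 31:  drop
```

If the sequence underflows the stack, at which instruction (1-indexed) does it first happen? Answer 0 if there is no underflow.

5

11    [11]
dup   [11, 11]
drop  [11]
54    [11, 54]
rot  — needs 3 operands, stack has 2 → underflow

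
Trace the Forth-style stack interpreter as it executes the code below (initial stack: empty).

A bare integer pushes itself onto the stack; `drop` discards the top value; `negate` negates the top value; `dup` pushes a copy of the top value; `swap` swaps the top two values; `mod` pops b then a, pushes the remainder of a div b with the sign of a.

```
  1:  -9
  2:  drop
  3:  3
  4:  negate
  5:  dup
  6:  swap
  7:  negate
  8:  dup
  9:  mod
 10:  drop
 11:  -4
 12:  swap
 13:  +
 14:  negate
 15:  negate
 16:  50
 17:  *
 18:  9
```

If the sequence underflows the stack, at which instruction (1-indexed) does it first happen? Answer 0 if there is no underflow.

-9      [-9]
drop    []
3       [3]
negate  [-3]
dup     [-3, -3]
swap    [-3, -3]
negate  [-3, 3]
dup     [-3, 3, 3]
mod     [-3, 0]
drop    [-3]
-4      [-3, -4]
swap    [-4, -3]
+       [-7]
negate  [7]
negate  [-7]
50      [-7, 50]
*       [-350]
9       [-350, 9]

0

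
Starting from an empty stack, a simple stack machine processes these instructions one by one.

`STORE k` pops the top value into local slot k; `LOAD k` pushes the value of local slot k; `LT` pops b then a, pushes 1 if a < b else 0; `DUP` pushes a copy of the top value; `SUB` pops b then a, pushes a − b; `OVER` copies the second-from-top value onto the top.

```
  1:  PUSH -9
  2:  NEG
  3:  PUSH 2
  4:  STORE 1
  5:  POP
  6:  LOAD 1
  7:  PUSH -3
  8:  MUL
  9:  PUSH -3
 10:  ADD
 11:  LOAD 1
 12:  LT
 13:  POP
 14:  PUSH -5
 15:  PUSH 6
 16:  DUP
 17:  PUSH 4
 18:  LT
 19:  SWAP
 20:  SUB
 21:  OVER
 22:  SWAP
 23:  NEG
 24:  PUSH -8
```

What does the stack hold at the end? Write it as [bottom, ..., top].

[-5, -5, 6, -8]

PUSH -9 : -9
NEG     : 9
PUSH 2  : 9 2
STORE 1 : 9
POP     : (empty)
LOAD 1  : 2
PUSH -3 : 2 -3
MUL     : -6
PUSH -3 : -6 -3
ADD     : -9
LOAD 1  : -9 2
LT      : 1
POP     : (empty)
PUSH -5 : -5
PUSH 6  : -5 6
DUP     : -5 6 6
PUSH 4  : -5 6 6 4
LT      : -5 6 0
SWAP    : -5 0 6
SUB     : -5 -6
OVER    : -5 -6 -5
SWAP    : -5 -5 -6
NEG     : -5 -5 6
PUSH -8 : -5 -5 6 -8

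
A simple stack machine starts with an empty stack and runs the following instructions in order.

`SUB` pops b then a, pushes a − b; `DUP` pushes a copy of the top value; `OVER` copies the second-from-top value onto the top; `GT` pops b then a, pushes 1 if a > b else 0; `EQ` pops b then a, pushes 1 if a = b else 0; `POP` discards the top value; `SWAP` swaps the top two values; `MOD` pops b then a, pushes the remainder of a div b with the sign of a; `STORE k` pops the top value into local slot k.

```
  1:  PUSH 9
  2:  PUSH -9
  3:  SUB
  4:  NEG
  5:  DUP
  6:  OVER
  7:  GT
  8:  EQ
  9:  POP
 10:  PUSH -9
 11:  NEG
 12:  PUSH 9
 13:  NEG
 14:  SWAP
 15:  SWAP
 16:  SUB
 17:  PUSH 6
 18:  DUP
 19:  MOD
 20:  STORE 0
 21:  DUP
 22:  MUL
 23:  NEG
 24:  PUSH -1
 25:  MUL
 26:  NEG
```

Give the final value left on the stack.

-324

PUSH 9  → [9]
PUSH -9 → [9, -9]
SUB     → [18]
NEG     → [-18]
DUP     → [-18, -18]
OVER    → [-18, -18, -18]
GT      → [-18, 0]
EQ      → [0]
POP     → []
PUSH -9 → [-9]
NEG     → [9]
PUSH 9  → [9, 9]
NEG     → [9, -9]
SWAP    → [-9, 9]
SWAP    → [9, -9]
SUB     → [18]
PUSH 6  → [18, 6]
DUP     → [18, 6, 6]
MOD     → [18, 0]
STORE 0 → [18]
DUP     → [18, 18]
MUL     → [324]
NEG     → [-324]
PUSH -1 → [-324, -1]
MUL     → [324]
NEG     → [-324]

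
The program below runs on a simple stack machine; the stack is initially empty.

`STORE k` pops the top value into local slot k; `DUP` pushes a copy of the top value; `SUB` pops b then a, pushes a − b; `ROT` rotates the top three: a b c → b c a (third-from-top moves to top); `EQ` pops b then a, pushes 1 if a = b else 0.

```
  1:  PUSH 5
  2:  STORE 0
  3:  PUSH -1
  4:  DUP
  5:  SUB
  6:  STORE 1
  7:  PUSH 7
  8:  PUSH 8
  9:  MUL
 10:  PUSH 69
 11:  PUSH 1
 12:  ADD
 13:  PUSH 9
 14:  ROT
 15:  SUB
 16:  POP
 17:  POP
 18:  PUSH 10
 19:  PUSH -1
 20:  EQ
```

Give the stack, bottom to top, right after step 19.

PUSH 5  -> 5
STORE 0 -> (empty)
PUSH -1 -> -1
DUP     -> -1 -1
SUB     -> 0
STORE 1 -> (empty)
PUSH 7  -> 7
PUSH 8  -> 7 8
MUL     -> 56
PUSH 69 -> 56 69
PUSH 1  -> 56 69 1
ADD     -> 56 70
PUSH 9  -> 56 70 9
ROT     -> 70 9 56
SUB     -> 70 -47
POP     -> 70
POP     -> (empty)
PUSH 10 -> 10
PUSH -1 -> 10 -1

[10, -1]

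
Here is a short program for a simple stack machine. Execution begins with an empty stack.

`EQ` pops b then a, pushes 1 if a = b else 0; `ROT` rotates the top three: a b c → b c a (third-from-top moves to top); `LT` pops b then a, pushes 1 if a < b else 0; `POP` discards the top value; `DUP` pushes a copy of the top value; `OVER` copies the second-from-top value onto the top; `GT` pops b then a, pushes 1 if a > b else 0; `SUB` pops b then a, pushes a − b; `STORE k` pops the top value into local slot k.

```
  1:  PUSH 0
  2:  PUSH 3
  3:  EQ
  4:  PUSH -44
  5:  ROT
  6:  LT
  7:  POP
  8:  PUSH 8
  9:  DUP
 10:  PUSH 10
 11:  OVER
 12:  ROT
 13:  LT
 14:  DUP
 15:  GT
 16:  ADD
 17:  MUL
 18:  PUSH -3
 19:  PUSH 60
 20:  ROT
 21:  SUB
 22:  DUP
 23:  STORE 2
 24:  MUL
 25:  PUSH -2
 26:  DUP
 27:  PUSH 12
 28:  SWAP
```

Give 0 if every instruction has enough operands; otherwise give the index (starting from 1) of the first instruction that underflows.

5

PUSH 0   : 0
PUSH 3   : 0 3
EQ       : 0
PUSH -44 : 0 -44
ROT  — needs 3 operands, stack has 2 → underflow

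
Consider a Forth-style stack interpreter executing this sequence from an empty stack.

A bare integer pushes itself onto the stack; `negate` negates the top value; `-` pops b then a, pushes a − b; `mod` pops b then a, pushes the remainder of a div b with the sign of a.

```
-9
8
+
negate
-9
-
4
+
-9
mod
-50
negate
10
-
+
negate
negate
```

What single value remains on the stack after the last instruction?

45

-9     : [-9]
8      : [-9, 8]
+      : [-1]
negate : [1]
-9     : [1, -9]
-      : [10]
4      : [10, 4]
+      : [14]
-9     : [14, -9]
mod    : [5]
-50    : [5, -50]
negate : [5, 50]
10     : [5, 50, 10]
-      : [5, 40]
+      : [45]
negate : [-45]
negate : [45]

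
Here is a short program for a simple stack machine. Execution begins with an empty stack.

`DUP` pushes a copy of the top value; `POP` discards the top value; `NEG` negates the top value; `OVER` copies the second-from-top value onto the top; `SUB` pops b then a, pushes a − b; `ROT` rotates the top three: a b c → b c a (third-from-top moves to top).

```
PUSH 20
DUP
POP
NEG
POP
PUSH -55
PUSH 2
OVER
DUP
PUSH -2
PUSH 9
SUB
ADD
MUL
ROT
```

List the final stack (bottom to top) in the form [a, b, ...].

PUSH 20  → [20]
DUP      → [20, 20]
POP      → [20]
NEG      → [-20]
POP      → []
PUSH -55 → [-55]
PUSH 2   → [-55, 2]
OVER     → [-55, 2, -55]
DUP      → [-55, 2, -55, -55]
PUSH -2  → [-55, 2, -55, -55, -2]
PUSH 9   → [-55, 2, -55, -55, -2, 9]
SUB      → [-55, 2, -55, -55, -11]
ADD      → [-55, 2, -55, -66]
MUL      → [-55, 2, 3630]
ROT      → [2, 3630, -55]

[2, 3630, -55]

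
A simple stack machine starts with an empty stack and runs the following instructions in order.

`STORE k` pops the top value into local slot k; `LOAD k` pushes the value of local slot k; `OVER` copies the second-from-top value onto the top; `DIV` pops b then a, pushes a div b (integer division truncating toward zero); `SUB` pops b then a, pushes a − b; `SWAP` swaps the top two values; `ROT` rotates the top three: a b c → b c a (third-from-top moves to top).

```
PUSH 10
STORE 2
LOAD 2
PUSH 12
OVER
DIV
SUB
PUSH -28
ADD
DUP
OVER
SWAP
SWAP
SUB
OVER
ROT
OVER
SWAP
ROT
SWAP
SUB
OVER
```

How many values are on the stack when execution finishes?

4

PUSH 10  : [10]
STORE 2  : []
LOAD 2   : [10]
PUSH 12  : [10, 12]
OVER     : [10, 12, 10]
DIV      : [10, 1]
SUB      : [9]
PUSH -28 : [9, -28]
ADD      : [-19]
DUP      : [-19, -19]
OVER     : [-19, -19, -19]
SWAP     : [-19, -19, -19]
SWAP     : [-19, -19, -19]
SUB      : [-19, 0]
OVER     : [-19, 0, -19]
ROT      : [0, -19, -19]
OVER     : [0, -19, -19, -19]
SWAP     : [0, -19, -19, -19]
ROT      : [0, -19, -19, -19]
SWAP     : [0, -19, -19, -19]
SUB      : [0, -19, 0]
OVER     : [0, -19, 0, -19]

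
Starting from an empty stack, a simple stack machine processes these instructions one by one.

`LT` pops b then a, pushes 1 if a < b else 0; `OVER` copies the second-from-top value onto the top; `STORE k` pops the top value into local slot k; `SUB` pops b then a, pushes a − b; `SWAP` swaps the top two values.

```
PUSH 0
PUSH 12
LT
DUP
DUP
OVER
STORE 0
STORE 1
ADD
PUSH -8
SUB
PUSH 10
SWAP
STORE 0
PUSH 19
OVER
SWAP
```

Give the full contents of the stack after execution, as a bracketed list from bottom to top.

[10, 10, 19]

PUSH 0  → 0
PUSH 12 → 0 12
LT      → 1
DUP     → 1 1
DUP     → 1 1 1
OVER    → 1 1 1 1
STORE 0 → 1 1 1
STORE 1 → 1 1
ADD     → 2
PUSH -8 → 2 -8
SUB     → 10
PUSH 10 → 10 10
SWAP    → 10 10
STORE 0 → 10
PUSH 19 → 10 19
OVER    → 10 19 10
SWAP    → 10 10 19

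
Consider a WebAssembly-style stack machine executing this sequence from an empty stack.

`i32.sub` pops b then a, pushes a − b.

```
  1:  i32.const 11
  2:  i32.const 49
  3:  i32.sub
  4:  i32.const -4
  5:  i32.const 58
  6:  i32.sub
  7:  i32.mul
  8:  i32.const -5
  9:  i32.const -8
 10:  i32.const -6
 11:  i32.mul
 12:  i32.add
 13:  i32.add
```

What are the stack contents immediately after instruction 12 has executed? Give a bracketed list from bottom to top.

i32.const 11 → [11]
i32.const 49 → [11, 49]
i32.sub      → [-38]
i32.const -4 → [-38, -4]
i32.const 58 → [-38, -4, 58]
i32.sub      → [-38, -62]
i32.mul      → [2356]
i32.const -5 → [2356, -5]
i32.const -8 → [2356, -5, -8]
i32.const -6 → [2356, -5, -8, -6]
i32.mul      → [2356, -5, 48]
i32.add      → [2356, 43]

[2356, 43]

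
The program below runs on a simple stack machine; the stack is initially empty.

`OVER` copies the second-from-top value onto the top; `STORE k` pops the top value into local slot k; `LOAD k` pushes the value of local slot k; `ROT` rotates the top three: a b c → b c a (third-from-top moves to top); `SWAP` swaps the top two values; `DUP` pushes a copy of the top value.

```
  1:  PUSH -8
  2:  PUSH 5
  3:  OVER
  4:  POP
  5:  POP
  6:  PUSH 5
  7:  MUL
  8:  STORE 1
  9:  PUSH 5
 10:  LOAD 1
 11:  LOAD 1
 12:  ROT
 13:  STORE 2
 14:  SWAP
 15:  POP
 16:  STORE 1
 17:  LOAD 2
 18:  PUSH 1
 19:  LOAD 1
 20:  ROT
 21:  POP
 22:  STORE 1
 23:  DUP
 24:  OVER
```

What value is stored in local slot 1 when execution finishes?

PUSH -8 -> -8
PUSH 5  -> -8 5
OVER    -> -8 5 -8
POP     -> -8 5
POP     -> -8
PUSH 5  -> -8 5
MUL     -> -40
STORE 1 -> (empty)
PUSH 5  -> 5
LOAD 1  -> 5 -40
LOAD 1  -> 5 -40 -40
ROT     -> -40 -40 5
STORE 2 -> -40 -40
SWAP    -> -40 -40
POP     -> -40
STORE 1 -> (empty)
LOAD 2  -> 5
PUSH 1  -> 5 1
LOAD 1  -> 5 1 -40
ROT     -> 1 -40 5
POP     -> 1 -40
STORE 1 -> 1
DUP     -> 1 1
OVER    -> 1 1 1

-40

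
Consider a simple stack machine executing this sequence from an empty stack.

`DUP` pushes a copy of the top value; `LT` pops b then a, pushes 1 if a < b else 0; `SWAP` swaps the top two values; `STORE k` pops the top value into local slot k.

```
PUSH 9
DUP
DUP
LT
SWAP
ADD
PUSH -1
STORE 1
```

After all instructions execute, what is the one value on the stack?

PUSH 9   [9]
DUP      [9, 9]
DUP      [9, 9, 9]
LT       [9, 0]
SWAP     [0, 9]
ADD      [9]
PUSH -1  [9, -1]
STORE 1  [9]

9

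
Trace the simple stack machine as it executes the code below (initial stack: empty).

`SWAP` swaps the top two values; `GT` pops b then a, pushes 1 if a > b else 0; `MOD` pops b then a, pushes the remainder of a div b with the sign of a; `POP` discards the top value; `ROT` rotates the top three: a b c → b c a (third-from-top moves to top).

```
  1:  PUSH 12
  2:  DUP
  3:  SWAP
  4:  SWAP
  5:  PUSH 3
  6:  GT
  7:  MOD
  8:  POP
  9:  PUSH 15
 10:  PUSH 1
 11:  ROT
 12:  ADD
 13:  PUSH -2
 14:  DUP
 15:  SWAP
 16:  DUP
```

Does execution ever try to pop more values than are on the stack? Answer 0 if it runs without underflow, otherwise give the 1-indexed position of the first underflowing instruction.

11

PUSH 12 → 12
DUP     → 12 12
SWAP    → 12 12
SWAP    → 12 12
PUSH 3  → 12 12 3
GT      → 12 1
MOD     → 0
POP     → (empty)
PUSH 15 → 15
PUSH 1  → 15 1
ROT  — needs 3 operands, stack has 2 → underflow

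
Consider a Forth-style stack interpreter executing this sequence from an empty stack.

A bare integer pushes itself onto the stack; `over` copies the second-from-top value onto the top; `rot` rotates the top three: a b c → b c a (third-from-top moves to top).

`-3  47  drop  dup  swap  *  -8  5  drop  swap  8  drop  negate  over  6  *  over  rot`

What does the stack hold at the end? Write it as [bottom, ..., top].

[-8, -48, -9, -9]

-3     → [-3]
47     → [-3, 47]
drop   → [-3]
dup    → [-3, -3]
swap   → [-3, -3]
*      → [9]
-8     → [9, -8]
5      → [9, -8, 5]
drop   → [9, -8]
swap   → [-8, 9]
8      → [-8, 9, 8]
drop   → [-8, 9]
negate → [-8, -9]
over   → [-8, -9, -8]
6      → [-8, -9, -8, 6]
*      → [-8, -9, -48]
over   → [-8, -9, -48, -9]
rot    → [-8, -48, -9, -9]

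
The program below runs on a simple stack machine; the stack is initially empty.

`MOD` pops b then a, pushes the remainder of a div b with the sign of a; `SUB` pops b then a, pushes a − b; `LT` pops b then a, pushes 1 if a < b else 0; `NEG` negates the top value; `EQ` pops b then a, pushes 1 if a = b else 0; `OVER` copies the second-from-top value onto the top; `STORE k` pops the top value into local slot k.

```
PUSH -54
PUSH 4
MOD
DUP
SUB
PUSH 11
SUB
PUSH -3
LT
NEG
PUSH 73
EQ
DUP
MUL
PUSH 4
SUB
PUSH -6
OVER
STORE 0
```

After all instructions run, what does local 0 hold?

-4

PUSH -54 : [-54]
PUSH 4   : [-54, 4]
MOD      : [-2]
DUP      : [-2, -2]
SUB      : [0]
PUSH 11  : [0, 11]
SUB      : [-11]
PUSH -3  : [-11, -3]
LT       : [1]
NEG      : [-1]
PUSH 73  : [-1, 73]
EQ       : [0]
DUP      : [0, 0]
MUL      : [0]
PUSH 4   : [0, 4]
SUB      : [-4]
PUSH -6  : [-4, -6]
OVER     : [-4, -6, -4]
STORE 0  : [-4, -6]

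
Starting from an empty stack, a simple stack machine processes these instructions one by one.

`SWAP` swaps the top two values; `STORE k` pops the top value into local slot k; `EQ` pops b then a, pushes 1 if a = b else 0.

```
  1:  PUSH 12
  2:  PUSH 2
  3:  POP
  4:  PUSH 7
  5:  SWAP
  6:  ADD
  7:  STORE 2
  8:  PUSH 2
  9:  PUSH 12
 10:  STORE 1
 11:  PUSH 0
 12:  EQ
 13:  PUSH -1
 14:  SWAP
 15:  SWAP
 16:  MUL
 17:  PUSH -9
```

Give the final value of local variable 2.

19

PUSH 12 -> 12
PUSH 2  -> 12 2
POP     -> 12
PUSH 7  -> 12 7
SWAP    -> 7 12
ADD     -> 19
STORE 2 -> (empty)
PUSH 2  -> 2
PUSH 12 -> 2 12
STORE 1 -> 2
PUSH 0  -> 2 0
EQ      -> 0
PUSH -1 -> 0 -1
SWAP    -> -1 0
SWAP    -> 0 -1
MUL     -> 0
PUSH -9 -> 0 -9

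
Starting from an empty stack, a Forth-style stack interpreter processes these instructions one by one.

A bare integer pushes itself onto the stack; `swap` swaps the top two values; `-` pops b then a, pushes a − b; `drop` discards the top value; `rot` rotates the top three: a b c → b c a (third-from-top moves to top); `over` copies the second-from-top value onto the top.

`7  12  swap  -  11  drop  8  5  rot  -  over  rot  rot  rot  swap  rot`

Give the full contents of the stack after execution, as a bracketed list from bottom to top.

[8, 0, 8]

7    → [7]
12   → [7, 12]
swap → [12, 7]
-    → [5]
11   → [5, 11]
drop → [5]
8    → [5, 8]
5    → [5, 8, 5]
rot  → [8, 5, 5]
-    → [8, 0]
over → [8, 0, 8]
rot  → [0, 8, 8]
rot  → [8, 8, 0]
rot  → [8, 0, 8]
swap → [8, 8, 0]
rot  → [8, 0, 8]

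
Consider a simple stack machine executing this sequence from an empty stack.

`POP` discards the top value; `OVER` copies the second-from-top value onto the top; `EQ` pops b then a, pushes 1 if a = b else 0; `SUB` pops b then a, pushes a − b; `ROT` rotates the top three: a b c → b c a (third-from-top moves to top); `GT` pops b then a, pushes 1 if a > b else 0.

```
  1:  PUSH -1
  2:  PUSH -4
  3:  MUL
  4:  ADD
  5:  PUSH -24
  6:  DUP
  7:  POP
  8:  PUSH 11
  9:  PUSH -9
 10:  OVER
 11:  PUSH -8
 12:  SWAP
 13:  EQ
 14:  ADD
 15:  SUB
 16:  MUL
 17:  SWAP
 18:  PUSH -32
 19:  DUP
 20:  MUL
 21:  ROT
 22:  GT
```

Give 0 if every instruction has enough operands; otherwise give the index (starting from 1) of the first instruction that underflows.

4

PUSH -1  -1
PUSH -4  -1 -4
MUL      4
ADD  — needs 2 operands, stack has 1 → underflow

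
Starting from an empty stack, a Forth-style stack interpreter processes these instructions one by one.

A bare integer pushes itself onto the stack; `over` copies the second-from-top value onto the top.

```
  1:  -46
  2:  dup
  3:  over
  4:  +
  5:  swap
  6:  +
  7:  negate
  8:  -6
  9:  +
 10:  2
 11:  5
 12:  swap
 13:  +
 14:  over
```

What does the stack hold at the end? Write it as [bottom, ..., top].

-46     [-46]
dup     [-46, -46]
over    [-46, -46, -46]
+       [-46, -92]
swap    [-92, -46]
+       [-138]
negate  [138]
-6      [138, -6]
+       [132]
2       [132, 2]
5       [132, 2, 5]
swap    [132, 5, 2]
+       [132, 7]
over    [132, 7, 132]

[132, 7, 132]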